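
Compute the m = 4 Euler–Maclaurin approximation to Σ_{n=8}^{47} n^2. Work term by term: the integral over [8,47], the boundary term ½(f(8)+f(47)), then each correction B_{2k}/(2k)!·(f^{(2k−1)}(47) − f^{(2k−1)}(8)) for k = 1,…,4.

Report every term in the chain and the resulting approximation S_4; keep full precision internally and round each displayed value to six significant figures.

∫_8^47 x^2 dx evaluates to 34437.0.
Boundary: ½(f(8) + f(47)) = ½(64.0000 + 2209.00) = 1136.50.
Running total after boundary: 35573.5.
k=1: B_{2}/(2)! × [f^{(1)}(47) − f^{(1)}(8)] = 1/12 × (94.0000 − 16.0000) = 6.50000.
Running total after k=1: 35580.0.
k=2: B_{4}/(4)! × [f^{(3)}(47) − f^{(3)}(8)] = −1/720 × (0.00000 − 0.00000) = 0.00000.
Running total after k=2: 35580.0.
k=3: B_{6}/(6)! × [f^{(5)}(47) − f^{(5)}(8)] = 1/30240 × (0.00000 − 0.00000) = 0.00000.
Running total after k=3: 35580.0.
k=4: B_{8}/(8)! × [f^{(7)}(47) − f^{(7)}(8)] = −1/1209600 × (0.00000 − 0.00000) = 0.00000.

S_4 ≈ 35580.0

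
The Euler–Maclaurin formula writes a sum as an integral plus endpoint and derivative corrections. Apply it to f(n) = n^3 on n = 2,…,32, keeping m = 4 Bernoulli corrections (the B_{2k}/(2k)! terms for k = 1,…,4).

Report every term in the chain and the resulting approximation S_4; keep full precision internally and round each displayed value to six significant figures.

S_4 ≈ 278783

∫_2^32 x^3 dx evaluates to 262140.
½[f(2) + f(32)] = ½[8.00000 + 32768.0] = 16388.0.
Integral + boundary = 278528.
k=1: B_{2}/(2)! × [f^{(1)}(32) − f^{(1)}(2)] = 1/12 × (3072.00 − 12.0000) = 255.000.
Running total after k=1: 278783.
k=2: B_{4}/(4)! × [f^{(3)}(32) − f^{(3)}(2)] = −1/720 × (6.00000 − 6.00000) = 0.00000.
Running total after k=2: 278783.
k=3: B_{6}/(6)! × [f^{(5)}(32) − f^{(5)}(2)] = 1/30240 × (0.00000 − 0.00000) = 0.00000.
Running total after k=3: 278783.
k=4: B_{8}/(8)! × [f^{(7)}(32) − f^{(7)}(2)] = −1/1209600 × (0.00000 − 0.00000) = 0.00000.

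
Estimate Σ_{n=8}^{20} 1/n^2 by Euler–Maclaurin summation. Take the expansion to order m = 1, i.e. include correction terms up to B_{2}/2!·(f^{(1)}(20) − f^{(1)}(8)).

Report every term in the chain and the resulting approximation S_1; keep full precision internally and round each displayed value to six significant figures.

S_1 ≈ 0.0843672

∫_8^20 1/x^2 dx evaluates to 0.0750000.
½[f(8) + f(20)] = ½[0.0156250 + 0.00250000] = 0.00906250.
Integral + boundary = 0.0840625.
Correction k=1: B_{2}/2! · (f^{(1)}(20) − f^{(1)}(8)) = 1/12 · (-0.000250000 − (-0.00390625)) = 0.000304687.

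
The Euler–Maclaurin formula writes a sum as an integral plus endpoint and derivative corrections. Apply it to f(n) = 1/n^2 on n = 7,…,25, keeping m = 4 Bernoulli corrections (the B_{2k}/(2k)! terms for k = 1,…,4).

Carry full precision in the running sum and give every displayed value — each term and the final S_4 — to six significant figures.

S_4 ≈ 0.114335

∫_7^25 1/x^2 dx evaluates to 0.102857.
Boundary: ½(f(7) + f(25)) = ½(0.0204082 + 0.00160000) = 0.0110041.
So far: 0.113861.
Order-1 term: 1/12 · (-0.000128000 − (-0.00583090)) = 0.000475242.
Partial sum through k=1: 0.114336.
Order-2 term: −1/720 · (-2.45760e-06 − (-0.00142798)) = -1.97989e-06.
Partial sum through k=2: 0.114334.
Order-3 term: 1/30240 · (-1.17965e-07 − (-0.000874271)) = 2.89072e-08.
Partial sum through k=3: 0.114335.
Order-4 term: −1/1209600 · (-1.05696e-08 − (-0.000999167)) = -8.26022e-10.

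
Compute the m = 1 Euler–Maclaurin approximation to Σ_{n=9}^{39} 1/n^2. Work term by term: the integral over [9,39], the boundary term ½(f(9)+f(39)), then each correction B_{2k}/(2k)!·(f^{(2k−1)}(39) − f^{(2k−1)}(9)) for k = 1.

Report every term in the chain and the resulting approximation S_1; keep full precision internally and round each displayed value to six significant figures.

Integral: ∫_9^39 1/x^2 dx = 0.0854701.
½[f(9) + f(39)] = ½[0.0123457 + 0.000657462] = 0.00650157.
Integral + boundary = 0.0919717.
Order-1 term: 1/12 · (-3.37160e-05 − (-0.00274348)) = 0.000225814.

S_1 ≈ 0.0921975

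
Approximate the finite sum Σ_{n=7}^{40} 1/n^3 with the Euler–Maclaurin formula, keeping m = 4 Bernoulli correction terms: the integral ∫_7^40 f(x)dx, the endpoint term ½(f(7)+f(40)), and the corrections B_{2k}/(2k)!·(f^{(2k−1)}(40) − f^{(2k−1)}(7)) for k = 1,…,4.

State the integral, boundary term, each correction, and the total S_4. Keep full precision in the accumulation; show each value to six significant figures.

Integral: ∫_7^40 1/x^3 dx = 0.00989158.
Boundary: ½(f(7) + f(40)) = ½(0.00291545 + 1.56250e-05) = 0.00146554.
Running total after boundary: 0.0113571.
Correction k=1: B_{2}/2! · (f^{(1)}(40) − f^{(1)}(7)) = 1/12 · (-1.17187e-06 − (-0.00124948)) = 0.000104026.
Partial sum through k=1: 0.0114611.
Correction k=2: B_{4}/4! · (f^{(3)}(40) − f^{(3)}(7)) = −1/720 · (-1.46484e-08 − (-0.000509992)) = -7.08301e-07.
Partial sum through k=2: 0.0114604.
Correction k=3: B_{6}/6! · (f^{(5)}(40) − f^{(5)}(7)) = 1/30240 · (-3.84521e-10 − (-0.000437136)) = 1.44555e-08.
Partial sum through k=3: 0.0114605.
Correction k=4: B_{8}/8! · (f^{(7)}(40) − f^{(7)}(7)) = −1/1209600 · (-1.73035e-11 − (-0.000642322)) = -5.31020e-10.

S_4 ≈ 0.0114605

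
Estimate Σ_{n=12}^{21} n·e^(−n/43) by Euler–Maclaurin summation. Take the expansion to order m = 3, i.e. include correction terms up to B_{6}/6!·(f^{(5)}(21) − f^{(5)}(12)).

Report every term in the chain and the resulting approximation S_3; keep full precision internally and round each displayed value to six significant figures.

S_3 ≈ 111.360

∫_12^21 x·e^(−x/43) dx evaluates to 100.397.
Boundary: ½(f(12) + f(21)) = ½(9.07785 + 12.8861) = 10.9820.
Running total after boundary: 111.379.
Order-1 term: 1/12 · (0.313947 − 0.545374) = -0.0192856.
Partial sum through k=1: 111.360.
Order-2 term: −1/720 · (0.000833530 − 0.00111322) = 3.88462e-07.
Partial sum through k=2: 111.360.
Order-3 term: 1/30240 · (8.09771e-07 − 1.04461e-06) = -7.76593e-12.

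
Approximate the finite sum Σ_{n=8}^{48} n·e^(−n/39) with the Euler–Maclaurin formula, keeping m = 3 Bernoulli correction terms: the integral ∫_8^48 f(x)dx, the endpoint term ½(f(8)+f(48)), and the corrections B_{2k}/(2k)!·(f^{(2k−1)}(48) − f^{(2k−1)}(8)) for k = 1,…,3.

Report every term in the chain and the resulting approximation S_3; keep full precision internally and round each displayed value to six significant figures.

Integral: ∫_8^48 x·e^(−x/39) dx = 502.071.
Endpoint term: (f(8) + f(48))/2 = (6.51634 + 14.0193)/2 = 10.2678.
Running total after boundary: 512.339.
k=1: B_{2}/(2)! × [f^{(1)}(48) − f^{(1)}(8)] = 1/12 × (-0.0674003 − 0.647457) = -0.0595715.
Partial sum through k=1: 512.279.
k=2: B_{4}/(4)! × [f^{(3)}(48) − f^{(3)}(8)] = −1/720 × (0.000339734 − 0.00149674) = 1.60695e-06.
Partial sum through k=2: 512.279.
k=3: B_{6}/(6)! × [f^{(5)}(48) − f^{(5)}(8)] = 1/30240 × (4.75859e-07 − 1.68823e-06) = -4.00918e-11.

S_3 ≈ 512.279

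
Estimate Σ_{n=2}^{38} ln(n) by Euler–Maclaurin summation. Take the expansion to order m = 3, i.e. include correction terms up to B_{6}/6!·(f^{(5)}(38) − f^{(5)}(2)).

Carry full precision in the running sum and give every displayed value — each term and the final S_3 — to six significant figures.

S_3 ≈ 102.968

∫_2^38 ln(x) dx evaluates to 100.842.
½[f(2) + f(38)] = ½[0.693147 + 3.63759] = 2.16537.
Integral + boundary = 103.007.
Correction k=1: B_{2}/2! · (f^{(1)}(38) − f^{(1)}(2)) = 1/12 · (0.0263158 − 0.500000) = -0.0394737.
Partial sum through k=1: 102.968.
Correction k=2: B_{4}/4! · (f^{(3)}(38) − f^{(3)}(2)) = −1/720 · (3.64485e-05 − 0.250000) = 0.000347172.
Partial sum through k=2: 102.968.
Correction k=3: B_{6}/6! · (f^{(5)}(38) − f^{(5)}(2)) = 1/30240 · (3.02896e-07 − 0.750000) = -2.48016e-05.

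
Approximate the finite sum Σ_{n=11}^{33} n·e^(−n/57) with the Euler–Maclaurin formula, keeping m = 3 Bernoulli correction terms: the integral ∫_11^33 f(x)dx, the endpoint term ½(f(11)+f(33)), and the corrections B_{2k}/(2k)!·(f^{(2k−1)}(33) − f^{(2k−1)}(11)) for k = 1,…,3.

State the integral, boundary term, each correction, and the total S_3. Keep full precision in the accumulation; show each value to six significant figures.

∫_11^33 x·e^(−x/57) dx evaluates to 320.445.
½[f(11) + f(33)] = ½[9.06946 + 18.4961] = 13.7828.
Running total after boundary: 334.227.
Order-1 term: 1/12 · (0.235995 − 0.665383) = -0.0357823.
Running total after k=1: 334.192.
Order-2 term: −1/720 · (0.000417658 − 0.000712335) = 4.09273e-07.
Running total after k=2: 334.192.
Order-3 term: 1/30240 · (2.34743e-07 − 3.75461e-07) = -4.65338e-12.

S_3 ≈ 334.192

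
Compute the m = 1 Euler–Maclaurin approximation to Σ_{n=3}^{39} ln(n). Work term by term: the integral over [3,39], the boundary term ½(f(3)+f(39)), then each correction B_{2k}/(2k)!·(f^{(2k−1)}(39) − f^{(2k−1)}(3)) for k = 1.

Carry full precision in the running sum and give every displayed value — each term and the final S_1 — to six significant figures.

S_1 ≈ 105.939

Integral: ∫_3^39 ln(x) dx = 103.583.
½[f(3) + f(39)] = ½[1.09861 + 3.66356] = 2.38109.
Running total after boundary: 105.964.
Order-1 term: 1/12 · (0.0256410 − 0.333333) = -0.0256410.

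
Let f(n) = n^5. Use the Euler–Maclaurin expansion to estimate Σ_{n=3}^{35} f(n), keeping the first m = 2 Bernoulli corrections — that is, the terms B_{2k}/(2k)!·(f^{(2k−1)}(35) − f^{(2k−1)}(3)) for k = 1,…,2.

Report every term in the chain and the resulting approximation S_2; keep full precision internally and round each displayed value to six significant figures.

S_2 ≈ 3.33264e+08

∫_3^35 x^5 dx evaluates to 3.06377e+08.
½[f(3) + f(35)] = ½[243.000 + 5.25219e+07] = 2.62611e+07.
So far: 3.32639e+08.
k=1: B_{2}/(2)! × [f^{(1)}(35) − f^{(1)}(3)] = 1/12 × (7.50312e+06 − 405.000) = 625227.
After k=1: 3.33264e+08.
k=2: B_{4}/(4)! × [f^{(3)}(35) − f^{(3)}(3)] = −1/720 × (73500.0 − 540.000) = -101.333.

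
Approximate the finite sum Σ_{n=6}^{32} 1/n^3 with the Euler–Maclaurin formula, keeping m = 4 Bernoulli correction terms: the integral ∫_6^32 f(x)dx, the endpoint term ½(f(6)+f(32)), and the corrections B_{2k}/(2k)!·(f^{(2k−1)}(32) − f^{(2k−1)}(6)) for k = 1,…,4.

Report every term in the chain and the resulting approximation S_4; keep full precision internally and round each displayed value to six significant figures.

∫_6^32 1/x^3 dx evaluates to 0.0134006.
Boundary: ½(f(6) + f(32)) = ½(0.00462963 + 3.05176e-05) = 0.00233007.
Running total after boundary: 0.0157307.
k=1: B_{2}/(2)! × [f^{(1)}(32) − f^{(1)}(6)] = 1/12 × (-2.86102e-06 − (-0.00231481)) = 0.000192663.
After k=1: 0.0159233.
k=2: B_{4}/(4)! × [f^{(3)}(32) − f^{(3)}(6)] = −1/720 × (-5.58794e-08 − (-0.00128601)) = -1.78604e-06.
After k=2: 0.0159216.
k=3: B_{6}/(6)! × [f^{(5)}(32) − f^{(5)}(6)] = 1/30240 × (-2.29193e-09 − (-0.00150034)) = 4.96144e-08.
After k=3: 0.0159216.
k=4: B_{8}/(8)! × [f^{(7)}(32) − f^{(7)}(6)] = −1/1209600 × (-1.61151e-10 − (-0.00300069)) = -2.48073e-09.

S_4 ≈ 0.0159216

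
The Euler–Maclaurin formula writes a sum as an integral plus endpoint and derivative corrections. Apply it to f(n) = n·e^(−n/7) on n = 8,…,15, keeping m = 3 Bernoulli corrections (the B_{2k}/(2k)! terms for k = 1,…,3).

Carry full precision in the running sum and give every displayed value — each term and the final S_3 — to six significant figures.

S_3 ≈ 17.5662

∫_8^15 x·e^(−x/7) dx evaluates to 15.4180.
Boundary: ½(f(8) + f(15)) = ½(2.55125 + 1.75979) = 2.15552.
Integral + boundary = 17.5736.
k=1: B_{2}/(2)! × [f^{(1)}(15) − f^{(1)}(8)] = 1/12 × (-0.134079 − (-0.0455581)) = -0.00737675.
Running total after k=1: 17.5662.
k=2: B_{4}/(4)! × [f^{(3)}(15) − f^{(3)}(8)] = −1/720 × (0.00205223 − 0.0120868) = 1.39370e-05.
Running total after k=2: 17.5662.
k=3: B_{6}/(6)! × [f^{(5)}(15) − f^{(5)}(8)] = 1/30240 × (0.000139608 − 0.000512315) = -1.23250e-08.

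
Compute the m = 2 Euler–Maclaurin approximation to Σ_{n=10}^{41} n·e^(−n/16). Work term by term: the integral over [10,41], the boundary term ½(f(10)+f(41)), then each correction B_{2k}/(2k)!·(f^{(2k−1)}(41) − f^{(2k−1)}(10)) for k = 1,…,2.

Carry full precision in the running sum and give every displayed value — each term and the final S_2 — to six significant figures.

S_2 ≈ 156.573

Integral: ∫_10^41 x·e^(−x/16) dx = 152.343.
Boundary: ½(f(10) + f(41)) = ½(5.35261 + 3.16158) = 4.25710.
So far: 156.600.
Correction k=1: B_{2}/2! · (f^{(1)}(41) − f^{(1)}(10)) = 1/12 · (-0.120487 − 0.200723) = -0.0267675.
After k=1: 156.573.
Correction k=2: B_{4}/4! · (f^{(3)}(41) − f^{(3)}(10)) = −1/720 · (0.000131783 − 0.00496580) = 6.71392e-06.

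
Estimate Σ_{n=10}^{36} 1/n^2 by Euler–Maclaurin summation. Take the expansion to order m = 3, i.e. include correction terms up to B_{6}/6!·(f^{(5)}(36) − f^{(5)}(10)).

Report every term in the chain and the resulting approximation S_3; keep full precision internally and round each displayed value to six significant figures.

S_3 ≈ 0.0777708

The integral term ∫_10^36 1/x^2 dx = 0.0722222.
Boundary: ½(f(10) + f(36)) = ½(0.0100000 + 0.000771605) = 0.00538580.
Integral + boundary = 0.0776080.
k=1: B_{2}/(2)! × [f^{(1)}(36) − f^{(1)}(10)] = 1/12 × (-4.28669e-05 − (-0.00200000)) = 0.000163094.
After k=1: 0.0777711.
k=2: B_{4}/(4)! × [f^{(3)}(36) − f^{(3)}(10)] = −1/720 × (-3.96916e-07 − (-0.000240000)) = -3.32782e-07.
After k=2: 0.0777708.
k=3: B_{6}/(6)! × [f^{(5)}(36) − f^{(5)}(10)] = 1/30240 × (-9.18787e-09 − (-7.20000e-05)) = 2.38065e-09.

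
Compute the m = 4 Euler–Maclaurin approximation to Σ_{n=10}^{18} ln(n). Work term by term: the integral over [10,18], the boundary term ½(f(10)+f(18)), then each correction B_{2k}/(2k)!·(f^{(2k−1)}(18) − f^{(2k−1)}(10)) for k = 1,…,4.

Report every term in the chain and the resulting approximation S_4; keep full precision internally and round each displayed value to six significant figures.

∫_10^18 ln(x) dx evaluates to 21.0008.
½[f(10) + f(18)] = ½[2.30259 + 2.89037] = 2.59648.
Running total after boundary: 23.5973.
Order-1 term: 1/12 · (0.0555556 − 0.100000) = -0.00370370.
After k=1: 23.5936.
Order-2 term: −1/720 · (0.000342936 − 0.00200000) = 2.30148e-06.
After k=2: 23.5936.
Order-3 term: 1/30240 · (1.27013e-05 − 0.000240000) = -7.51649e-09.
After k=3: 23.5936.
Order-4 term: −1/1209600 · (1.17605e-06 − 7.20000e-05) = 5.85515e-11.

S_4 ≈ 23.5936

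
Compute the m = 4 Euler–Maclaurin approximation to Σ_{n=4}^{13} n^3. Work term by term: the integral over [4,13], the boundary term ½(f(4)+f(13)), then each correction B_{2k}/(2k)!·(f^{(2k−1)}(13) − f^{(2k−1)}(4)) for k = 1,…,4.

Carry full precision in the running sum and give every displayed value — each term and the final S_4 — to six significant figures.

∫_4^13 x^3 dx evaluates to 7076.25.
Endpoint term: (f(4) + f(13))/2 = (64.0000 + 2197.00)/2 = 1130.50.
Running total after boundary: 8206.75.
Correction k=1: B_{2}/2! · (f^{(1)}(13) − f^{(1)}(4)) = 1/12 · (507.000 − 48.0000) = 38.2500.
After k=1: 8245.00.
Correction k=2: B_{4}/4! · (f^{(3)}(13) − f^{(3)}(4)) = −1/720 · (6.00000 − 6.00000) = 0.00000.
After k=2: 8245.00.
Correction k=3: B_{6}/6! · (f^{(5)}(13) − f^{(5)}(4)) = 1/30240 · (0.00000 − 0.00000) = 0.00000.
After k=3: 8245.00.
Correction k=4: B_{8}/8! · (f^{(7)}(13) − f^{(7)}(4)) = −1/1209600 · (0.00000 − 0.00000) = 0.00000.

S_4 ≈ 8245.00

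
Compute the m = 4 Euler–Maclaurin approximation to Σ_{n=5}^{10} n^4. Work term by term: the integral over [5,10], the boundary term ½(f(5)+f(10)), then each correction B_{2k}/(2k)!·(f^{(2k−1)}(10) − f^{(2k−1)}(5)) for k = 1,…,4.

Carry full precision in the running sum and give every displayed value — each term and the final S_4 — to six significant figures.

The integral term ∫_5^10 x^4 dx = 19375.0.
Endpoint term: (f(5) + f(10))/2 = (625.000 + 10000.0)/2 = 5312.50.
Integral + boundary = 24687.5.
Correction k=1: B_{2}/2! · (f^{(1)}(10) − f^{(1)}(5)) = 1/12 · (4000.00 − 500.000) = 291.667.
Running total after k=1: 24979.2.
Correction k=2: B_{4}/4! · (f^{(3)}(10) − f^{(3)}(5)) = −1/720 · (240.000 − 120.000) = -0.166667.
Running total after k=2: 24979.0.
Correction k=3: B_{6}/6! · (f^{(5)}(10) − f^{(5)}(5)) = 1/30240 · (0.00000 − 0.00000) = 0.00000.
Running total after k=3: 24979.0.
Correction k=4: B_{8}/8! · (f^{(7)}(10) − f^{(7)}(5)) = −1/1209600 · (0.00000 − 0.00000) = 0.00000.

S_4 ≈ 24979.0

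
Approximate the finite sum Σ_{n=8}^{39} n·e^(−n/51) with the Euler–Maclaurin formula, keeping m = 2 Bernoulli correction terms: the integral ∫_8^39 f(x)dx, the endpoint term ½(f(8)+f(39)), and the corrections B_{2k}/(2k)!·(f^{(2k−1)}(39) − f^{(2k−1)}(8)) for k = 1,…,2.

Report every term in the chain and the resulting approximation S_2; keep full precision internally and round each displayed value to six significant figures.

Integral: ∫_8^39 x·e^(−x/51) dx = 435.646.
Boundary: ½(f(8) + f(39)) = ½(6.83857 + 18.1534) = 12.4960.
Integral + boundary = 448.142.
Order-1 term: 1/12 · (0.109523 − 0.720732) = -0.0509341.
Partial sum through k=1: 448.092.
Order-2 term: −1/720 · (0.000400025 − 0.000934400) = 7.42188e-07.

S_2 ≈ 448.092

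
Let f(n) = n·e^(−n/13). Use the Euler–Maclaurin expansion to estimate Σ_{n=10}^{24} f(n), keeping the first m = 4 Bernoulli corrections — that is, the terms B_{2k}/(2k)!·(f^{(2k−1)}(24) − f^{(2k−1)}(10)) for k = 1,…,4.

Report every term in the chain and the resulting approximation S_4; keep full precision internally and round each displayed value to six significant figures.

∫_10^24 x·e^(−x/13) dx evaluates to 62.6249.
Boundary: ½(f(10) + f(24)) = ½(4.63369 + 3.78823) = 4.21096.
Integral + boundary = 66.8359.
k=1: B_{2}/(2)! × [f^{(1)}(24) − f^{(1)}(10)] = 1/12 × (-0.133560 − 0.106931) = -0.0200409.
After k=1: 66.8158.
k=2: B_{4}/(4)! × [f^{(3)}(24) − f^{(3)}(10)] = −1/720 × (0.00107767 − 0.00611639) = 6.99822e-06.
After k=2: 66.8158.
k=3: B_{6}/(6)! × [f^{(5)}(24) − f^{(5)}(10)] = 1/30240 × (1.74298e-05 − 6.86394e-05) = -1.69344e-09.
After k=3: 66.8158.
k=4: B_{8}/(8)! × [f^{(7)}(24) − f^{(7)}(10)] = −1/1209600 × (1.68538e-07 − 5.98148e-07) = 3.55168e-13.

S_4 ≈ 66.8158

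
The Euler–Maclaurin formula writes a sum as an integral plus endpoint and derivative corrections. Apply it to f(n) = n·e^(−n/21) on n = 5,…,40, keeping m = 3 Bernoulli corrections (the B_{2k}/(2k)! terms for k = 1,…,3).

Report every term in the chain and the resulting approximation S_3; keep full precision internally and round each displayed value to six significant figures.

S_3 ≈ 244.517

The integral term ∫_5^40 x·e^(−x/21) dx = 239.630.
Endpoint term: (f(5) + f(40))/2 = (3.94064 + 5.95432)/2 = 4.94748.
Integral + boundary = 244.578.
Correction k=1: B_{2}/2! · (f^{(1)}(40) − f^{(1)}(5)) = 1/12 · (-0.134681 − 0.600478) = -0.0612633.
After k=1: 244.517.
Correction k=2: B_{4}/4! · (f^{(3)}(40) − f^{(3)}(5)) = −1/720 · (0.000369694 − 0.00493590) = 6.34196e-06.
After k=2: 244.517.
Correction k=3: B_{6}/6! · (f^{(5)}(40) − f^{(5)}(5)) = 1/30240 · (2.36913e-06 − 1.92975e-05) = -5.59799e-10.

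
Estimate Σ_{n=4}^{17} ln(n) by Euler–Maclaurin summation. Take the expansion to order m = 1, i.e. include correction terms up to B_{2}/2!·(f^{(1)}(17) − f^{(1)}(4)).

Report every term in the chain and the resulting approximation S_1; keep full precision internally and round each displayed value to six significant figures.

S_1 ≈ 31.7133

Integral: ∫_4^17 ln(x) dx = 29.6194.
½[f(4) + f(17)] = ½[1.38629 + 2.83321] = 2.10975.
Running total after boundary: 31.7292.
Correction k=1: B_{2}/2! · (f^{(1)}(17) − f^{(1)}(4)) = 1/12 · (0.0588235 − 0.250000) = -0.0159314.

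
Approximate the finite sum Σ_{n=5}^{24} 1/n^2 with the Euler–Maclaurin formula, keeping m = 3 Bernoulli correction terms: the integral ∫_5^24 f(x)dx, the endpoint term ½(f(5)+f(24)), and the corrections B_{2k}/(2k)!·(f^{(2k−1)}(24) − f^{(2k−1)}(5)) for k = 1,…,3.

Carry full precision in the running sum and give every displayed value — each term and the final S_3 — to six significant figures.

∫_5^24 1/x^2 dx evaluates to 0.158333.
Boundary: ½(f(5) + f(24)) = ½(0.0400000 + 0.00173611) = 0.0208681.
So far: 0.179201.
Correction k=1: B_{2}/2! · (f^{(1)}(24) − f^{(1)}(5)) = 1/12 · (-0.000144676 − (-0.0160000)) = 0.00132128.
Running total after k=1: 0.180523.
Correction k=2: B_{4}/4! · (f^{(3)}(24) − f^{(3)}(5)) = −1/720 · (-3.01408e-06 − (-0.00768000)) = -1.06625e-05.
Running total after k=2: 0.180512.
Correction k=3: B_{6}/6! · (f^{(5)}(24) − f^{(5)}(5)) = 1/30240 · (-1.56983e-07 − (-0.00921600)) = 3.04757e-07.

S_3 ≈ 0.180512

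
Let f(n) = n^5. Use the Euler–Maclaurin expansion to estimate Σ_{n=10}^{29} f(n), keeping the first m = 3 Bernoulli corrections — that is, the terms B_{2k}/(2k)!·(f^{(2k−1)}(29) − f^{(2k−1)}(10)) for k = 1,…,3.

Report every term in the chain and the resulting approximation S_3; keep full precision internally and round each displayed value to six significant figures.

∫_10^29 x^5 dx evaluates to 9.89706e+07.
Boundary: ½(f(10) + f(29)) = ½(100000 + 2.05111e+07) = 1.03056e+07.
So far: 1.09276e+08.
k=1: B_{2}/(2)! × [f^{(1)}(29) − f^{(1)}(10)] = 1/12 × (3.53640e+06 − 50000.0) = 290534.
Partial sum through k=1: 1.09567e+08.
k=2: B_{4}/(4)! × [f^{(3)}(29) − f^{(3)}(10)] = −1/720 × (50460.0 − 6000.00) = -61.7500.
Partial sum through k=2: 1.09567e+08.
k=3: B_{6}/(6)! × [f^{(5)}(29) − f^{(5)}(10)] = 1/30240 × (120.000 − 120.000) = 0.00000.

S_3 ≈ 1.09567e+08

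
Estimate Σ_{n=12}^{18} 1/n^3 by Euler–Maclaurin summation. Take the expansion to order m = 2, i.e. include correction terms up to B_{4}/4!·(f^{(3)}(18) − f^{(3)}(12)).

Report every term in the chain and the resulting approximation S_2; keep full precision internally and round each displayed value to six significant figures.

The integral term ∫_12^18 1/x^3 dx = 0.00192901.
½[f(12) + f(18)] = ½[0.000578704 + 0.000171468] = 0.000375086.
Running total after boundary: 0.00230410.
Correction k=1: B_{2}/2! · (f^{(1)}(18) − f^{(1)}(12)) = 1/12 · (-2.85780e-05 − (-0.000144676)) = 9.67483e-06.
Running total after k=1: 0.00231377.
Correction k=2: B_{4}/4! · (f^{(3)}(18) − f^{(3)}(12)) = −1/720 · (-1.76407e-06 − (-2.00939e-05)) = -2.54581e-08.

S_2 ≈ 0.00231375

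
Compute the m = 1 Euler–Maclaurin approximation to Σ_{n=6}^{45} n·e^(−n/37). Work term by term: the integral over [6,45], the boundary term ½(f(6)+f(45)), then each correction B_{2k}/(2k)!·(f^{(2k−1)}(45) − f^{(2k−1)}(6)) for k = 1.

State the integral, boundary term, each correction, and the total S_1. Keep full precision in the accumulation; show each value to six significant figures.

S_1 ≈ 462.863

The integral term ∫_6^45 x·e^(−x/37) dx = 453.709.
Boundary: ½(f(6) + f(45)) = ½(5.10182 + 13.3357) = 9.21877.
So far: 462.927.
k=1: B_{2}/(2)! × [f^{(1)}(45) − f^{(1)}(6)] = 1/12 × (-0.0640755 − 0.712416) = -0.0647077.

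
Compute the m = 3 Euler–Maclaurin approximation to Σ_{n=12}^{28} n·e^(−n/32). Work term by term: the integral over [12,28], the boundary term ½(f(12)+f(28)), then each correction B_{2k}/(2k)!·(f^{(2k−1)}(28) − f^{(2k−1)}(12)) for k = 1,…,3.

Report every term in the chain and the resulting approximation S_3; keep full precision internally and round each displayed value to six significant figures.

S_3 ≈ 177.257

∫_12^28 x·e^(−x/32) dx evaluates to 167.328.
½[f(12) + f(28)] = ½[8.24747 + 11.6721] = 9.95980.
So far: 177.288.
Correction k=1: B_{2}/2! · (f^{(1)}(28) − f^{(1)}(12)) = 1/12 · (0.0521078 − 0.429556) = -0.0314540.
After k=1: 177.257.
Correction k=2: B_{4}/4! · (f^{(3)}(28) − f^{(3)}(12)) = −1/720 · (0.000865070 − 0.00176185) = 1.24553e-06.
After k=2: 177.257.
Correction k=3: B_{6}/6! · (f^{(5)}(28) − f^{(5)}(12)) = 1/30240 · (1.63990e-06 − 3.03146e-06) = -4.60172e-11.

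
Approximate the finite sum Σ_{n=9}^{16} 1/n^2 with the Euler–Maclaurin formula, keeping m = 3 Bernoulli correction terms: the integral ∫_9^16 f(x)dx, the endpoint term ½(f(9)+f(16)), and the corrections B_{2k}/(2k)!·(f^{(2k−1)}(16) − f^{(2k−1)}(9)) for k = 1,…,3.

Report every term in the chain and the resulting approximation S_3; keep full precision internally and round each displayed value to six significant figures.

S_3 ≈ 0.0569245

∫_9^16 1/x^2 dx evaluates to 0.0486111.
½[f(9) + f(16)] = ½[0.0123457 + 0.00390625] = 0.00812596.
So far: 0.0567371.
k=1: B_{2}/(2)! × [f^{(1)}(16) − f^{(1)}(9)] = 1/12 × (-0.000488281 − (-0.00274348)) = 0.000187934.
After k=1: 0.0569250.
k=2: B_{4}/(4)! × [f^{(3)}(16) − f^{(3)}(9)] = −1/720 × (-2.28882e-05 − (-0.000406442)) = -5.32714e-07.
After k=2: 0.0569245.
k=3: B_{6}/(6)! × [f^{(5)}(16) − f^{(5)}(9)] = 1/30240 × (-2.68221e-06 − (-0.000150534)) = 4.88928e-09.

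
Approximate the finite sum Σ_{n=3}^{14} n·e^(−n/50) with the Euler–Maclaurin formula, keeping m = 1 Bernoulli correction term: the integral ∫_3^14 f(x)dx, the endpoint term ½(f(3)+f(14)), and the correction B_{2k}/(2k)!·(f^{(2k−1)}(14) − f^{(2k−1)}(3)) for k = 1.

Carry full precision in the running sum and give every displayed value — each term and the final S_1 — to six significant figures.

∫_3^14 x·e^(−x/50) dx evaluates to 77.1680.
Boundary: ½(f(3) + f(14)) = ½(2.82529 + 10.5810) = 6.70313.
So far: 83.8712.
k=1: B_{2}/(2)! × [f^{(1)}(14) − f^{(1)}(3)] = 1/12 × (0.544164 − 0.885259) = -0.0284245.

S_1 ≈ 83.8427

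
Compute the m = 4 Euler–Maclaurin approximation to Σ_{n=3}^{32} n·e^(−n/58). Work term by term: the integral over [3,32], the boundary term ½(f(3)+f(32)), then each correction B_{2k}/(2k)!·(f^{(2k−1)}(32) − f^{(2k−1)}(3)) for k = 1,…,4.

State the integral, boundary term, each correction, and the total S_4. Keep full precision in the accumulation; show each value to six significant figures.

S_4 ≈ 363.748

∫_3^32 x·e^(−x/58) dx evaluates to 353.162.
½[f(3) + f(32)] = ½[2.84877 + 18.4306] = 10.6397.
So far: 363.802.
Order-1 term: 1/12 · (0.258187 − 0.900474) = -0.0535239.
Partial sum through k=1: 363.748.
Order-2 term: −1/720 · (0.000419173 − 0.000832240) = 5.73704e-07.
Partial sum through k=2: 363.748.
Order-3 term: 1/30240 · (2.26396e-07 − 4.15220e-07) = -6.24418e-12.
Partial sum through k=3: 363.748.
Order-4 term: −1/1209600 · (9.75585e-11 − 1.73319e-10) = 6.26325e-17.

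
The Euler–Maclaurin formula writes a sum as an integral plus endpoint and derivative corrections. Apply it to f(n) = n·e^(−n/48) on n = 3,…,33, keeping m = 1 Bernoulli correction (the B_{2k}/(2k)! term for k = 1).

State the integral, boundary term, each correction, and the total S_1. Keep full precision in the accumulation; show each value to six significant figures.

The integral term ∫_3^33 x·e^(−x/48) dx = 344.674.
½[f(3) + f(33)] = ½[2.81824 + 16.5934] = 9.70584.
So far: 354.380.
k=1: B_{2}/(2)! × [f^{(1)}(33) − f^{(1)}(3)] = 1/12 × (0.157135 − 0.880700) = -0.0602971.

S_1 ≈ 354.320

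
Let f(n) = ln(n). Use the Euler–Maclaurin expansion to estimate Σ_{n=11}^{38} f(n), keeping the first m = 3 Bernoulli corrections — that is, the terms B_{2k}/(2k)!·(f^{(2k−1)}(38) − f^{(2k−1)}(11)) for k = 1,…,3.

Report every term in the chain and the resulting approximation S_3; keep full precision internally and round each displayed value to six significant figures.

S_3 ≈ 87.8638

Integral: ∫_11^38 ln(x) dx = 84.8514.
Endpoint term: (f(11) + f(38))/2 = (2.39790 + 3.63759)/2 = 3.01774.
Running total after boundary: 87.8692.
Order-1 term: 1/12 · (0.0263158 − 0.0909091) = -0.00538278.
Running total after k=1: 87.8638.
Order-2 term: −1/720 · (3.64485e-05 − 0.00150263) = 2.03636e-06.
Running total after k=2: 87.8638.
Order-3 term: 1/30240 · (3.02896e-07 − 0.000149021) = -4.91793e-09.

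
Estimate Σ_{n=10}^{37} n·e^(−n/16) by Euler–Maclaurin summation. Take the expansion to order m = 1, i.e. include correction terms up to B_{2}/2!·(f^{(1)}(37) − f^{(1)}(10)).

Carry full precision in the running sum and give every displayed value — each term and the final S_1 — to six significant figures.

S_1 ≈ 143.186

The integral term ∫_10^37 x·e^(−x/16) dx = 138.705.
Endpoint term: (f(10) + f(37))/2 = (5.35261 + 3.66350)/2 = 4.50806.
Running total after boundary: 143.213.
Order-1 term: 1/12 · (-0.129955 − 0.200723) = -0.0275565.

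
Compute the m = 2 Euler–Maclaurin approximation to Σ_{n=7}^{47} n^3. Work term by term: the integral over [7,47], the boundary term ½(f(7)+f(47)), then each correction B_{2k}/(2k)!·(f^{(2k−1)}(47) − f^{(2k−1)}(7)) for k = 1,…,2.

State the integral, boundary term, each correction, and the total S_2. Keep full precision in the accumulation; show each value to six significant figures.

∫_7^47 x^3 dx evaluates to 1.21932e+06.
Endpoint term: (f(7) + f(47))/2 = (343.000 + 103823)/2 = 52083.0.
So far: 1.27140e+06.
Correction k=1: B_{2}/2! · (f^{(1)}(47) − f^{(1)}(7)) = 1/12 · (6627.00 − 147.000) = 540.000.
Running total after k=1: 1.27194e+06.
Correction k=2: B_{4}/4! · (f^{(3)}(47) − f^{(3)}(7)) = −1/720 · (6.00000 − 6.00000) = 0.00000.

S_2 ≈ 1.27194e+06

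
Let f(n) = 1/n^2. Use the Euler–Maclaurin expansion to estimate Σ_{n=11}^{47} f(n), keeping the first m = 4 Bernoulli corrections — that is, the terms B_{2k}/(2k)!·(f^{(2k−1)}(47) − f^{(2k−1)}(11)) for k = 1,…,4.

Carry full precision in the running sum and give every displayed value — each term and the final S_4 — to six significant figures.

The integral term ∫_11^47 1/x^2 dx = 0.0696325.
Endpoint term: (f(11) + f(47))/2 = (0.00826446 + 0.000452694)/2 = 0.00435858.
Running total after boundary: 0.0739911.
k=1: B_{2}/(2)! × [f^{(1)}(47) − f^{(1)}(11)] = 1/12 × (-1.92636e-05 − (-0.00150263)) = 0.000123614.
After k=1: 0.0741147.
k=2: B_{4}/(4)! × [f^{(3)}(47) − f^{(3)}(11)] = −1/720 × (-1.04646e-07 − (-0.000149021)) = -2.06828e-07.
After k=2: 0.0741145.
k=3: B_{6}/(6)! × [f^{(5)}(47) − f^{(5)}(11)] = 1/30240 × (-1.42117e-09 − (-3.69474e-05)) = 1.22176e-09.
After k=3: 0.0741145.
k=4: B_{8}/(8)! × [f^{(7)}(47) − f^{(7)}(11)] = −1/1209600 × (-3.60280e-11 − (-1.70996e-05)) = -1.41366e-11.

S_4 ≈ 0.0741145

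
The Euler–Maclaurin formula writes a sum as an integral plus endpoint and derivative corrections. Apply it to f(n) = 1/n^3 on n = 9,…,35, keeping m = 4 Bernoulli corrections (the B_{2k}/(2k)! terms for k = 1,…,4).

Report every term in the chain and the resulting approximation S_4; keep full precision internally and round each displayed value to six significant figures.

S_4 ≈ 0.00649999

The integral term ∫_9^35 1/x^3 dx = 0.00576468.
Boundary: ½(f(9) + f(35)) = ½(0.00137174 + 2.33236e-05) = 0.000697533.
Integral + boundary = 0.00646221.
Order-1 term: 1/12 · (-1.99917e-06 − (-0.000457247)) = 3.79374e-05.
Running total after k=1: 0.00650015.
Order-2 term: −1/720 · (-3.26395e-08 − (-0.000112901)) = -1.56761e-07.
Running total after k=2: 0.00649999.
Order-3 term: 1/30240 · (-1.11907e-09 − (-5.85410e-05)) = 1.93584e-09.
Running total after k=3: 0.00649999.
Order-4 term: −1/1209600 · (-6.57737e-11 − (-5.20365e-05)) = -4.30195e-11.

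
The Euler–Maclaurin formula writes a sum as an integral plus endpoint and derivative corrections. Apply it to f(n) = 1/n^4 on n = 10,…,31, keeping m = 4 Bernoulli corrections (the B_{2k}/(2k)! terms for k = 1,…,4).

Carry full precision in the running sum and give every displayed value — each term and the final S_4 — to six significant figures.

The integral term ∫_10^31 1/x^4 dx = 0.000322144.
Endpoint term: (f(10) + f(31))/2 = (0.000100000 + 1.08281e-06)/2 = 5.05414e-05.
Integral + boundary = 0.000372686.
k=1: B_{2}/(2)! × [f^{(1)}(31) − f^{(1)}(10)] = 1/12 × (-1.39718e-07 − (-4.00000e-05)) = 3.32169e-06.
Partial sum through k=1: 0.000376007.
k=2: B_{4}/(4)! × [f^{(3)}(31) − f^{(3)}(10)] = −1/720 × (-4.36164e-09 − (-1.20000e-05)) = -1.66606e-08.
Partial sum through k=2: 0.000375991.
k=3: B_{6}/(6)! × [f^{(5)}(31) − f^{(5)}(10)] = 1/30240 × (-2.54164e-10 − (-6.72000e-06)) = 2.22214e-10.
Partial sum through k=3: 0.000375991.
k=4: B_{8}/(8)! × [f^{(7)}(31) − f^{(7)}(10)] = −1/1209600 × (-2.38031e-11 − (-6.04800e-06)) = -4.99998e-12.

S_4 ≈ 0.000375991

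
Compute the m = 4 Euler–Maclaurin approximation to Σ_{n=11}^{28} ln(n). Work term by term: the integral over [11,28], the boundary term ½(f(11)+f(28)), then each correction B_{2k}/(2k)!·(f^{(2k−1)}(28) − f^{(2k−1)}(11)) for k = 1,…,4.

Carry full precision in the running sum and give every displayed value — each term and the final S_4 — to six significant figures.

Integral: ∫_11^28 ln(x) dx = 49.9249.
½[f(11) + f(28)] = ½[2.39790 + 3.33220] = 2.86505.
Integral + boundary = 52.7899.
Correction k=1: B_{2}/2! · (f^{(1)}(28) − f^{(1)}(11)) = 1/12 · (0.0357143 − 0.0909091) = -0.00459957.
Partial sum through k=1: 52.7853.
Correction k=2: B_{4}/4! · (f^{(3)}(28) − f^{(3)}(11)) = −1/720 · (9.11079e-05 − 0.00150263) = 1.96045e-06.
Partial sum through k=2: 52.7853.
Correction k=3: B_{6}/6! · (f^{(5)}(28) − f^{(5)}(11)) = 1/30240 · (1.39451e-06 − 0.000149021) = -4.88183e-09.
Partial sum through k=3: 52.7853.
Correction k=4: B_{8}/8! · (f^{(7)}(28) − f^{(7)}(11)) = −1/1209600 · (5.33613e-08 − 3.69474e-05) = 3.05010e-11.

S_4 ≈ 52.7853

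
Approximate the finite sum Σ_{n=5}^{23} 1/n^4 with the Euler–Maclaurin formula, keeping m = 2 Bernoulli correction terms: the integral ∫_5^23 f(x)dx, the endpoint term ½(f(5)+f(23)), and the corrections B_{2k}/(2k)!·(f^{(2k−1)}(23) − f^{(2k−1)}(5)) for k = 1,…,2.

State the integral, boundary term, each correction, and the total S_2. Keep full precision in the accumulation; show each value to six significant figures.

S_2 ≈ 0.00354554

Integral: ∫_5^23 1/x^4 dx = 0.00263927.
Boundary: ½(f(5) + f(23)) = ½(0.00160000 + 3.57346e-06) = 0.000801787.
So far: 0.00344106.
Order-1 term: 1/12 · (-6.21471e-07 − (-0.00128000)) = 0.000106615.
Partial sum through k=1: 0.00354767.
Order-2 term: −1/720 · (-3.52441e-08 − (-0.00153600)) = -2.13328e-06.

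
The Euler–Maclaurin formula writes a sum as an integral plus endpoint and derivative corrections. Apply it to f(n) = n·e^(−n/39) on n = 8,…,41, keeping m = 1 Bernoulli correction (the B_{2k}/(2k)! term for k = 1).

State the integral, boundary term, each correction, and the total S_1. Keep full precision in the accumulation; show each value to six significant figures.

S_1 ≈ 413.017

The integral term ∫_8^41 x·e^(−x/39) dx = 402.650.
Endpoint term: (f(8) + f(41))/2 = (6.51634 + 14.3291)/2 = 10.4227.
So far: 413.073.
Correction k=1: B_{2}/2! · (f^{(1)}(41) − f^{(1)}(8)) = 1/12 · (-0.0179225 − 0.647457) = -0.0554483.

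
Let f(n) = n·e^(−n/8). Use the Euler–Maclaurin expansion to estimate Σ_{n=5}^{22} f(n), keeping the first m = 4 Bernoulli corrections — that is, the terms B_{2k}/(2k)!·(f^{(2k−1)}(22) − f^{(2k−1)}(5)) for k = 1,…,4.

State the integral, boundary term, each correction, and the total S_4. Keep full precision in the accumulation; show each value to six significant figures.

The integral term ∫_5^22 x·e^(−x/8) dx = 40.3245.
½[f(5) + f(22)] = ½[2.67631 + 1.40641] = 2.04136.
So far: 42.3659.
k=1: B_{2}/(2)! × [f^{(1)}(22) − f^{(1)}(5)] = 1/12 × (-0.111874 − 0.200723) = -0.0260497.
Partial sum through k=1: 42.3398.
k=2: B_{4}/(4)! × [f^{(3)}(22) − f^{(3)}(5)] = −1/720 × (0.000249718 − 0.0198632) = 2.72410e-05.
Partial sum through k=2: 42.3398.
k=3: B_{6}/(6)! × [f^{(5)}(22) − f^{(5)}(5)] = 1/30240 × (3.51166e-05 − 0.000571721) = -1.77448e-08.
Partial sum through k=3: 42.3398.
k=4: B_{8}/(8)! × [f^{(7)}(22) − f^{(7)}(5)] = −1/1209600 × (1.03643e-06 − 1.30169e-05) = 9.90446e-12.

S_4 ≈ 42.3398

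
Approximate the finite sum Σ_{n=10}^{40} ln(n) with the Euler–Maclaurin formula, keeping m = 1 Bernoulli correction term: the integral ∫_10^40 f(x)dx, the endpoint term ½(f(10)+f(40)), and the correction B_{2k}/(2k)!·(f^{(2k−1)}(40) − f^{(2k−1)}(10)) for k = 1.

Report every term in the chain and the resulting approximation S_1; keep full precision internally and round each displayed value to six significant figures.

S_1 ≈ 97.5188

The integral term ∫_10^40 ln(x) dx = 94.5293.
Endpoint term: (f(10) + f(40))/2 = (2.30259 + 3.68888)/2 = 2.99573.
So far: 97.5251.
Order-1 term: 1/12 · (0.0250000 − 0.100000) = -0.00625000.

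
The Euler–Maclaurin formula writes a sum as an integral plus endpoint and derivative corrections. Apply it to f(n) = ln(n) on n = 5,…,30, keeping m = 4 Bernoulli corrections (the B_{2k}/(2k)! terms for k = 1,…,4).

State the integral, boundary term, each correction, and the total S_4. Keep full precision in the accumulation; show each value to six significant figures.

The integral term ∫_5^30 ln(x) dx = 68.9887.
Boundary: ½(f(5) + f(30)) = ½(1.60944 + 3.40120) = 2.50532.
Integral + boundary = 71.4940.
Correction k=1: B_{2}/2! · (f^{(1)}(30) − f^{(1)}(5)) = 1/12 · (0.0333333 − 0.200000) = -0.0138889.
After k=1: 71.4802.
Correction k=2: B_{4}/4! · (f^{(3)}(30) − f^{(3)}(5)) = −1/720 · (7.40741e-05 − 0.0160000) = 2.21193e-05.
After k=2: 71.4802.
Correction k=3: B_{6}/6! · (f^{(5)}(30) − f^{(5)}(5)) = 1/30240 · (9.87654e-07 − 0.00768000) = -2.53936e-07.
After k=3: 71.4802.
Correction k=4: B_{8}/8! · (f^{(7)}(30) − f^{(7)}(5)) = −1/1209600 · (3.29218e-08 − 0.00921600) = 7.61902e-09.

S_4 ≈ 71.4802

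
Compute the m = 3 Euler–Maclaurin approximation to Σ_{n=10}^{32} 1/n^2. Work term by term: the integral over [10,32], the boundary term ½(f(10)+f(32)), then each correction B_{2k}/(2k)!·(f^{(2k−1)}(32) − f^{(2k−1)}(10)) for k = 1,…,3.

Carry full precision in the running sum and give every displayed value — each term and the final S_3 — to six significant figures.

Integral: ∫_10^32 1/x^2 dx = 0.0687500.
Endpoint term: (f(10) + f(32))/2 = (0.0100000 + 0.000976562)/2 = 0.00548828.
So far: 0.0742383.
Order-1 term: 1/12 · (-6.10352e-05 − (-0.00200000)) = 0.000161580.
Partial sum through k=1: 0.0743999.
Order-2 term: −1/720 · (-7.15256e-07 − (-0.000240000)) = -3.32340e-07.
Partial sum through k=2: 0.0743995.
Order-3 term: 1/30240 · (-2.09548e-08 − (-7.20000e-05)) = 2.38026e-09.

S_3 ≈ 0.0743995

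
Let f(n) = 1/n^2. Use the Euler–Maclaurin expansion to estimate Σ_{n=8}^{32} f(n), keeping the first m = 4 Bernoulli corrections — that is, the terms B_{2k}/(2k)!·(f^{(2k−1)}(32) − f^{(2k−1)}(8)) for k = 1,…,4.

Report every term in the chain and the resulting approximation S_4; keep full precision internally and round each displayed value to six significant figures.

S_4 ≈ 0.102370

∫_8^32 1/x^2 dx evaluates to 0.0937500.
½[f(8) + f(32)] = ½[0.0156250 + 0.000976562] = 0.00830078.
Running total after boundary: 0.102051.
k=1: B_{2}/(2)! × [f^{(1)}(32) − f^{(1)}(8)] = 1/12 × (-6.10352e-05 − (-0.00390625)) = 0.000320435.
Partial sum through k=1: 0.102371.
k=2: B_{4}/(4)! × [f^{(3)}(32) − f^{(3)}(8)] = −1/720 × (-7.15256e-07 − (-0.000732422)) = -1.01626e-06.
Partial sum through k=2: 0.102370.
k=3: B_{6}/(6)! × [f^{(5)}(32) − f^{(5)}(8)] = 1/30240 × (-2.09548e-08 − (-0.000343323)) = 1.13526e-08.
Partial sum through k=3: 0.102370.
k=4: B_{8}/(8)! × [f^{(7)}(32) − f^{(7)}(8)] = −1/1209600 × (-1.14596e-09 − (-0.000300407)) = -2.48352e-10.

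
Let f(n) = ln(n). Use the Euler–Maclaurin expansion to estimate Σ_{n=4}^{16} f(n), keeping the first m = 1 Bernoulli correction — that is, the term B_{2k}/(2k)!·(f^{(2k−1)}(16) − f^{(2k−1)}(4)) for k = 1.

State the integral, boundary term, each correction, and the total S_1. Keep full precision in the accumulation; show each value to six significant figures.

∫_4^16 ln(x) dx evaluates to 26.8162.
Boundary: ½(f(4) + f(16)) = ½(1.38629 + 2.77259) = 2.07944.
Running total after boundary: 28.8957.
Order-1 term: 1/12 · (0.0625000 − 0.250000) = -0.0156250.

S_1 ≈ 28.8801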